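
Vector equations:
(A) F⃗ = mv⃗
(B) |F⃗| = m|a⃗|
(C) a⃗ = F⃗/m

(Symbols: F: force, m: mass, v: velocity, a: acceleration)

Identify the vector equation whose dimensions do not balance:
(A) F⃗ = mv⃗

(A) F⃗ = mv⃗: LHS [L M T^-2], RHS [L M T^-1] ✗ — mass times velocity is momentum, not force; should be ma⃗
(B) |F⃗| = m|a⃗|: LHS [L M T^-2], RHS [L M T^-2] ✓ — magnitudes of vectors are scalars
(C) a⃗ = F⃗/m: LHS [L T^-2], RHS [L T^-2] ✓ — force (vector) divided by mass (scalar)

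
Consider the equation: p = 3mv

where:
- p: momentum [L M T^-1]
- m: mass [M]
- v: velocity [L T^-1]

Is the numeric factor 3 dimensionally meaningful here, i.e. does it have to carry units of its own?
No

p has dimensions [L M T^-1] and mv already has dimensions [L M T^-1], so the equation balances without 3 contributing any dimensions. 3 is a pure (dimensionless) number; changing or removing it would not affect dimensional consistency.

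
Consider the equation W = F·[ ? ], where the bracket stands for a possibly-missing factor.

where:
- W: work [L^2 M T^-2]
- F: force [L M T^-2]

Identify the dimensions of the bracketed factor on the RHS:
[L] — length (e.g. a distance d)

W has dimensions [L^2 M T^-2]; F has dimensions [L M T^-2].
The bracketed factor must supply [L^2 M T^-2] / [L M T^-2] = [L].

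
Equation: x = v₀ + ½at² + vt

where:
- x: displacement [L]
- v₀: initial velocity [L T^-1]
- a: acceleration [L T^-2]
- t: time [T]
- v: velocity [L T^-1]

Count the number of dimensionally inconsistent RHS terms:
1

LHS x: [L]
- v₀: [L T^-1] ✗
- ½at²: [L] ✓
- vt: [L] ✓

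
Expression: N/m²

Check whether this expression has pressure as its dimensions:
Yes

The expression N/m² has dimensions [L^-1 M T^-2], which is exactly pressure [L^-1 M T^-2].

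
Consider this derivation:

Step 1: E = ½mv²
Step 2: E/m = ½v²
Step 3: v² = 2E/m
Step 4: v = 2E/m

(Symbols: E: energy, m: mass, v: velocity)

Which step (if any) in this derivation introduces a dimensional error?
Step 4

Step 1: E = ½mv² → LHS [L^2 M T^-2], RHS [L^2 M T^-2] ✓
Step 2: E/m = ½v² → LHS [L^2 T^-2], RHS [L^2 T^-2] ✓
Step 3: v² = 2E/m → LHS [L^2 T^-2], RHS [L^2 T^-2] ✓
Step 4: v = 2E/m → LHS [L T^-1], RHS [L^2 T^-2] ✗

The first dimensional inconsistency appears in step 4: v = 2E/m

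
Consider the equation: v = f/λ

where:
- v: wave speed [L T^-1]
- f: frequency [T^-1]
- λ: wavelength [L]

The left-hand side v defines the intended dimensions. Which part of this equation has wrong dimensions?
The right-hand side term f/λ

v has dimensions [L T^-1], but f/λ has dimensions [L^-1 T^-1], so the term f/λ is dimensionally wrong for v.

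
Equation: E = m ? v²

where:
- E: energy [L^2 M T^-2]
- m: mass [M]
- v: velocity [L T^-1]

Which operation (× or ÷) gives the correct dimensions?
multiplication (×): E = m × v²

E [L^2 M T^-2]; m [M]; v² [L^2 T^-2].
m × v² → [L^2 M T^-2] ✓
m ÷ v² → [L^-2 M T^2] ✗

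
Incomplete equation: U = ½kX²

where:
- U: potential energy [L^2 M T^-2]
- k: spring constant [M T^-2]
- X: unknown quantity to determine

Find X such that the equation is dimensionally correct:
X = x (displacement), dimensions [L]

U has dimensions [L^2 M T^-2]; the rest of the RHS (½k) has dimensions [M T^-2].
So X² must have dimensions [L^2], i.e. X has dimensions [L] — X = x (displacement).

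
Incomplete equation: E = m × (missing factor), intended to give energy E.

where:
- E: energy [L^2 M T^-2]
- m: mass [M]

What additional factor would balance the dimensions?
v² (velocity squared), dimensions [L^2 T^-2]

E has dimensions [L^2 M T^-2] and m has dimensions [M].
The missing factor must have dimensions [L^2 M T^-2] / [M] = [L^2 T^-2], i.e. velocity squared (v²).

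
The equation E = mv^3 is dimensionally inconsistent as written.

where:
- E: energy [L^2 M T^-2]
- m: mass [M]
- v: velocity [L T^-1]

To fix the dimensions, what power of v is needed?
The exponent of v should be 2: E = mv^2

The LHS E has dimensions [L^2 M T^-2]; v has dimensions [L T^-1].
As written, the RHS mv^3 (exponent 3 on v) has dimensions [L^3 M T^-3], which does not match.
With exponent 2, the RHS mv^2 has dimensions [L^2 M T^-2], matching the LHS.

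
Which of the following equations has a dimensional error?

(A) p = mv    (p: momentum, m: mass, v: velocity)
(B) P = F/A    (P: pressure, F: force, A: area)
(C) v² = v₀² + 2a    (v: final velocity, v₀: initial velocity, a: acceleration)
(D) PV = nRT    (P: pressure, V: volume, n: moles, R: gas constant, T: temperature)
(C) v² = v₀² + 2a

The equation (C) v² = v₀² + 2a is dimensionally incorrect.

LHS (v²): [L^2 T^-2]
RHS terms:
  - v₀²: [L^2 T^-2] ✓
  - 2a: [L T^-2] ✗ (does not match LHS)

The dimensions do not match. The other three equations balance.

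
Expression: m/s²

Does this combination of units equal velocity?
No

The expression m/s² has dimensions [L T^-2], but velocity has dimensions [L T^-1].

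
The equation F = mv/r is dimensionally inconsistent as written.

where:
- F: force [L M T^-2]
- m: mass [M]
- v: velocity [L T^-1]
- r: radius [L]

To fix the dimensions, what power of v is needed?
The exponent of v should be 2: F = mv^2/r

The LHS F has dimensions [L M T^-2]; v has dimensions [L T^-1].
As written, the RHS mv/r (exponent 1 on v) has dimensions [M T^-1], which does not match.
With exponent 2, the RHS mv^2/r has dimensions [L M T^-2], matching the LHS.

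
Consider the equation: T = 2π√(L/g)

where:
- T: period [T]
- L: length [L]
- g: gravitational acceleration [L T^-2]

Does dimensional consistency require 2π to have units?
No

T has dimensions [T] and √(L/g) already has dimensions [T], so the equation balances without 2π contributing any dimensions. 2π is a pure (dimensionless) number; changing or removing it would not affect dimensional consistency.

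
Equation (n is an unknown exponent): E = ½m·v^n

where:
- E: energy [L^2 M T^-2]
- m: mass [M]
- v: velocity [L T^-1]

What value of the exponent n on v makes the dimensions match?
n = 2

E has dimensions [L^2 M T^-2]; v has dimensions [L T^-1].
The rest of the RHS has dimensions [M], so v^n must supply [L^2 T^-2].
With n = 2: ½m·v^2 has dimensions [L^2 M T^-2], matching the LHS ✓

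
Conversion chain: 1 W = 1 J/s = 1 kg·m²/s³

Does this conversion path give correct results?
The chain is correct (no errors).

Correct: Watt is Joule per second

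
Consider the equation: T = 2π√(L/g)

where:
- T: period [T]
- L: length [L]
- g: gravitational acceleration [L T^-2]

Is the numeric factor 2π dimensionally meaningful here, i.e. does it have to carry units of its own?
No

T has dimensions [T] and √(L/g) already has dimensions [T], so the equation balances without 2π contributing any dimensions. 2π is a pure (dimensionless) number; changing or removing it would not affect dimensional consistency.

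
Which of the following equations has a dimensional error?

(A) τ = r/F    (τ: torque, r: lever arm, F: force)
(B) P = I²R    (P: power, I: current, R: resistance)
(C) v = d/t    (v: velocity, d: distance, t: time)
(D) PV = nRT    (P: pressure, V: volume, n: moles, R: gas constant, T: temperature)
(A) τ = r/F

The equation (A) τ = r/F is dimensionally incorrect.

LHS (τ): [L^2 M T^-2]
RHS (r/F): [M^-1 T^2] ✗

The dimensions do not match. The other three equations balance.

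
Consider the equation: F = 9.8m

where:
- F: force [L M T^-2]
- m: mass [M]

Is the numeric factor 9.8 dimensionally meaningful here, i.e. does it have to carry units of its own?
Yes

F has dimensions [L M T^-2], while m alone has dimensions [M]. For the equation to balance, the factor 9.8 must carry dimensions [L T^-2] — it is a dimensional constant (a numerical value of a physical quantity with its units suppressed), not a pure number.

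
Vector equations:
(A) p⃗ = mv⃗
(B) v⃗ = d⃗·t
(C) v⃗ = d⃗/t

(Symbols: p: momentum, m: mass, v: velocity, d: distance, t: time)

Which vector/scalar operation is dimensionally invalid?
(B) v⃗ = d⃗·t

(A) p⃗ = mv⃗: LHS [L M T^-1], RHS [L M T^-1] ✓ — mass (scalar) times velocity (vector)
(B) v⃗ = d⃗·t: LHS [L T^-1], RHS [L T] ✗ — velocity is displacement per time; should be d⃗/t
(C) v⃗ = d⃗/t: LHS [L T^-1], RHS [L T^-1] ✓ — displacement (vector) divided by time (scalar)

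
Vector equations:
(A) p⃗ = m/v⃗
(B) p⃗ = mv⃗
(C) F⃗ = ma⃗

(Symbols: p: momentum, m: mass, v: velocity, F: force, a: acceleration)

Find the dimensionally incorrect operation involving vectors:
(A) p⃗ = m/v⃗

(A) p⃗ = m/v⃗: LHS [L M T^-1], RHS [L^-1 M T] ✗ — momentum is mass times velocity; should be mv⃗ (and division by a vector is undefined)
(B) p⃗ = mv⃗: LHS [L M T^-1], RHS [L M T^-1] ✓ — mass (scalar) times velocity (vector)
(C) F⃗ = ma⃗: LHS [L M T^-2], RHS [L M T^-2] ✓ — Force and acceleration are vectors, mass is a scalar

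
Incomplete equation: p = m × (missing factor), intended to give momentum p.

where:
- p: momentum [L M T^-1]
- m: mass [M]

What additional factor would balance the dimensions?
v (velocity), dimensions [L T^-1]

p has dimensions [L M T^-1] and m has dimensions [M].
The missing factor must have dimensions [L M T^-1] / [M] = [L T^-1], i.e. velocity (v).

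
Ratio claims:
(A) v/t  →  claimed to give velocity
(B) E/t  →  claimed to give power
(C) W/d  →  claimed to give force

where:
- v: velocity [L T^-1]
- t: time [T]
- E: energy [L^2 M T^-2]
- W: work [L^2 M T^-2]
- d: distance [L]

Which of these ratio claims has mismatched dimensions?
(A) v/t does not give velocity

(A) v/t: [L T^-2] ≠ velocity [L T^-1] ✗
(B) E/t: [L^2 M T^-3] = power [L^2 M T^-3] ✓
(C) W/d: [L M T^-2] = force [L M T^-2] ✓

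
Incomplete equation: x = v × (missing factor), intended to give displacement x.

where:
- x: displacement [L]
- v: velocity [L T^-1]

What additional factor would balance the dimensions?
t (time), dimensions [T]

x has dimensions [L] and v has dimensions [L T^-1].
The missing factor must have dimensions [L] / [L T^-1] = [T], i.e. time (t).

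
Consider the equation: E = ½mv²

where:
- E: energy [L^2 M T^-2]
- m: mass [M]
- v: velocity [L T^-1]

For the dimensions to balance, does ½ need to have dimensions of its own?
No

E has dimensions [L^2 M T^-2] and mv² already has dimensions [L^2 M T^-2], so the equation balances without ½ contributing any dimensions. ½ is a pure (dimensionless) number; changing or removing it would not affect dimensional consistency.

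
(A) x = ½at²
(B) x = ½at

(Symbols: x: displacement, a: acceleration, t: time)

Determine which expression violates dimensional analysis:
(B)

(A) x = ½at²: LHS [L], RHS [L] ✓
(B) x = ½at: LHS [L], RHS [L T^-1] ✗

Expression (B) x = ½at is dimensionally incorrect.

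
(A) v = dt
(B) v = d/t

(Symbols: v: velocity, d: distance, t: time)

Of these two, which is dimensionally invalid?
(A)

(A) v = dt: LHS [L T^-1], RHS [L T] ✗
(B) v = d/t: LHS [L T^-1], RHS [L T^-1] ✓

Expression (A) v = dt is dimensionally incorrect.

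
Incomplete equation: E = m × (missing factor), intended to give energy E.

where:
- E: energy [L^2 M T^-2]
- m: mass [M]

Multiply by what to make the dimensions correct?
v² (velocity squared), dimensions [L^2 T^-2]

E has dimensions [L^2 M T^-2] and m has dimensions [M].
The missing factor must have dimensions [L^2 M T^-2] / [M] = [L^2 T^-2], i.e. velocity squared (v²).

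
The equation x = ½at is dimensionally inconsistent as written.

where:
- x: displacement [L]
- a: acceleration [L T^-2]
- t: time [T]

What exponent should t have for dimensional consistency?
The exponent of t should be 2: x = ½at^2

The LHS x has dimensions [L]; t has dimensions [T].
As written, the RHS ½at (exponent 1 on t) has dimensions [L T^-1], which does not match.
With exponent 2, the RHS ½at^2 has dimensions [L], matching the LHS.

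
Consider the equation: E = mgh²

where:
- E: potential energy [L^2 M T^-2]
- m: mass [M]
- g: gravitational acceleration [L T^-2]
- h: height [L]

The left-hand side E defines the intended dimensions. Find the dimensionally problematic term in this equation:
The right-hand side term mgh²

E has dimensions [L^2 M T^-2], but mgh² has dimensions [L^3 M T^-2], so the term mgh² is dimensionally wrong for E.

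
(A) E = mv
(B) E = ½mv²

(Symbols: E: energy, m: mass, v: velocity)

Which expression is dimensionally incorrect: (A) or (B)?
(A)

(A) E = mv: LHS [L^2 M T^-2], RHS [L M T^-1] ✗
(B) E = ½mv²: LHS [L^2 M T^-2], RHS [L^2 M T^-2] ✓

Expression (A) E = mv is dimensionally incorrect.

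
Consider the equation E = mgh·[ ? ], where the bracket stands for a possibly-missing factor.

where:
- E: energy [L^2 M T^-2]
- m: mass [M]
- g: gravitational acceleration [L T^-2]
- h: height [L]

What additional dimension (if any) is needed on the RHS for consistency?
Nothing is missing — the bracketed factor must be dimensionless.

E has dimensions [L^2 M T^-2] and mgh already has dimensions [L^2 M T^-2], so E = mgh is dimensionally complete.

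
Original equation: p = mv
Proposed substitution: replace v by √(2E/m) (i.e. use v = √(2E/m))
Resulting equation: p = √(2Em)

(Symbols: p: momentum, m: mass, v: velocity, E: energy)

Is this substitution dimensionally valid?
Yes

[v] = [L T^-1] and [√(2E/m)] = [L T^-1]. These match, so the substitution replaces a quantity by one of the same dimensions and the result p = √(2Em) has LHS [L M T^-1] vs RHS [L M T^-1] — still consistent.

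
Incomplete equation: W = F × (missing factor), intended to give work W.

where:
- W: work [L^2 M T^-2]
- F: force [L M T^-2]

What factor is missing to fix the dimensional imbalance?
d (distance), dimensions [L]

W has dimensions [L^2 M T^-2] and F has dimensions [L M T^-2].
The missing factor must have dimensions [L^2 M T^-2] / [L M T^-2] = [L], i.e. distance (d).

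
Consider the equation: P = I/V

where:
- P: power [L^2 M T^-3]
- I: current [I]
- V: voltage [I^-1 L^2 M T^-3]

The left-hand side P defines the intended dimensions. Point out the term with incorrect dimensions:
The right-hand side term I/V

P has dimensions [L^2 M T^-3], but I/V has dimensions [I^2 L^-2 M^-1 T^3], so the term I/V is dimensionally wrong for P.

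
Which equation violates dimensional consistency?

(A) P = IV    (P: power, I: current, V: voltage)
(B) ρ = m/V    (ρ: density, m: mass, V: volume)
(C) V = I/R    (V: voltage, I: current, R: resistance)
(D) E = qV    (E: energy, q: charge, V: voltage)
(C) V = I/R

The equation (C) V = I/R is dimensionally incorrect.

LHS (V): [I^-1 L^2 M T^-3]
RHS (I/R): [I^3 L^-2 M^-1 T^3] ✗

The dimensions do not match. The other three equations balance.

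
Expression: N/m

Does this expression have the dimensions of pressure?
No

The expression N/m has dimensions [M T^-2], but pressure has dimensions [L^-1 M T^-2].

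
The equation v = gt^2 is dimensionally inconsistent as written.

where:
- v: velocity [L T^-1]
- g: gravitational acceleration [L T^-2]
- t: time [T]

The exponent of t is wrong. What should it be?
The exponent of t should be 1: v = gt

The LHS v has dimensions [L T^-1]; t has dimensions [T].
As written, the RHS gt^2 (exponent 2 on t) has dimensions [L], which does not match.
With exponent 1, the RHS gt has dimensions [L T^-1], matching the LHS.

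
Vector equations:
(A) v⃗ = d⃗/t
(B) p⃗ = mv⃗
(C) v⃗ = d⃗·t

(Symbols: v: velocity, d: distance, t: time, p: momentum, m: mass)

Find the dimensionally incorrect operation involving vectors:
(C) v⃗ = d⃗·t

(A) v⃗ = d⃗/t: LHS [L T^-1], RHS [L T^-1] ✓ — displacement (vector) divided by time (scalar)
(B) p⃗ = mv⃗: LHS [L M T^-1], RHS [L M T^-1] ✓ — mass (scalar) times velocity (vector)
(C) v⃗ = d⃗·t: LHS [L T^-1], RHS [L T] ✗ — velocity is displacement per time; should be d⃗/t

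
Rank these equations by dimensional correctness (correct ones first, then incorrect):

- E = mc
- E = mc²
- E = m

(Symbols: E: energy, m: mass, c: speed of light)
Dimensionally correct: E = mc²
Dimensionally incorrect: E = mc, E = m
Ordered (correct first, then incorrect): E = mc², E = mc, E = m

- E = mc: LHS [L^2 M T^-2], RHS [L M T^-1] → incorrect ✗
- E = mc²: LHS [L^2 M T^-2], RHS [L^2 M T^-2] → correct ✓
- E = m: LHS [L^2 M T^-2], RHS [M] → incorrect ✗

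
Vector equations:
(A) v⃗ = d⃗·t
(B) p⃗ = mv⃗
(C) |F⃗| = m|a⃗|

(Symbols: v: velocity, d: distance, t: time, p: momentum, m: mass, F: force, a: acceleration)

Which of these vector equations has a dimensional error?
(A) v⃗ = d⃗·t

(A) v⃗ = d⃗·t: LHS [L T^-1], RHS [L T] ✗ — velocity is displacement per time; should be d⃗/t
(B) p⃗ = mv⃗: LHS [L M T^-1], RHS [L M T^-1] ✓ — mass (scalar) times velocity (vector)
(C) |F⃗| = m|a⃗|: LHS [L M T^-2], RHS [L M T^-2] ✓ — magnitudes of vectors are scalars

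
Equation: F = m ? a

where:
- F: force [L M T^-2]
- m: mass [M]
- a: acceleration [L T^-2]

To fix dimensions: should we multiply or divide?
multiplication (×): F = m × a

F [L M T^-2]; m [M]; a [L T^-2].
m × a → [L M T^-2] ✓
m ÷ a → [L^-1 M T^2] ✗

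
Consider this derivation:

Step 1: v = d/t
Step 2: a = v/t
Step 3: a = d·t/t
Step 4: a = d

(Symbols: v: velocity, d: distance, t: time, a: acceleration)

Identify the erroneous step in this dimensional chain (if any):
Step 3

Step 1: v = d/t → LHS [L T^-1], RHS [L T^-1] ✓
Step 2: a = v/t → LHS [L T^-2], RHS [L T^-2] ✓
Step 3: a = d·t/t → LHS [L T^-2], RHS [L] ✗

The first dimensional inconsistency appears in step 3: a = d·t/t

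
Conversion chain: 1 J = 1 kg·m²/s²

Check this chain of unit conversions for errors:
The chain is correct (no errors).

Correct: Joule is defined as kg·m²/s²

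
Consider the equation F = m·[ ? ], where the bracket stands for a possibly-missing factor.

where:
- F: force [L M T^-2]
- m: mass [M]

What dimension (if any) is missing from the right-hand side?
[L T^-2] — acceleration (e.g. a)

F has dimensions [L M T^-2]; m has dimensions [M].
The bracketed factor must supply [L M T^-2] / [M] = [L T^-2].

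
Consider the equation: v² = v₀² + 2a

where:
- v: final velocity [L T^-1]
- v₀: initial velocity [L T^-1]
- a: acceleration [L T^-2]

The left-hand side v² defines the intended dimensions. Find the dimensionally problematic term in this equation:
The term 2a

Checking each RHS term against the LHS:
- v₀²: [L^2 T^-2] — matches v² [L^2 T^-2] ✓
- 2a: [L T^-2] — does NOT match v² [L^2 T^-2] ✗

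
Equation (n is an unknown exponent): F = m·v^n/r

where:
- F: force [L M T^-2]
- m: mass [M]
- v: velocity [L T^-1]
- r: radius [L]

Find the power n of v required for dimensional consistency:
n = 2

F has dimensions [L M T^-2]; v has dimensions [L T^-1].
The rest of the RHS has dimensions [L^-1 M], so v^n must supply [L^2 T^-2].
With n = 2: m·v^2/r has dimensions [L M T^-2], matching the LHS ✓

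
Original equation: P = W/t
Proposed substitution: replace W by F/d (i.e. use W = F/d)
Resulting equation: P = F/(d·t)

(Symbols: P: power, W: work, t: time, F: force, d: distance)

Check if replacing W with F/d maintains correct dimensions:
No

[W] = [L^2 M T^-2] and [F/d] = [M T^-2]. These differ, so the substitution replaces a quantity by one of different dimensions and the result P = F/(d·t) has LHS [L^2 M T^-3] vs RHS [M T^-3] — inconsistent.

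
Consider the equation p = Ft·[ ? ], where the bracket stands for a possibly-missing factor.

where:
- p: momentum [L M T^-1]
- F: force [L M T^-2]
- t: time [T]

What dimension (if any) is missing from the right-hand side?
Nothing is missing — the bracketed factor must be dimensionless.

p has dimensions [L M T^-1] and Ft already has dimensions [L M T^-1], so p = Ft is dimensionally complete.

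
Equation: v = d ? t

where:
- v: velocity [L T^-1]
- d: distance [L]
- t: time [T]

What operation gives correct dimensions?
division (÷): v = d ÷ t

v [L T^-1]; d [L]; t [T].
d × t → [L T] ✗
d ÷ t → [L T^-1] ✓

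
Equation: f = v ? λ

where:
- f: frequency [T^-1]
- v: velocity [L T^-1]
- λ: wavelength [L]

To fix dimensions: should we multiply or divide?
division (÷): f = v ÷ λ

f [T^-1]; v [L T^-1]; λ [L].
v × λ → [L^2 T^-1] ✗
v ÷ λ → [T^-1] ✓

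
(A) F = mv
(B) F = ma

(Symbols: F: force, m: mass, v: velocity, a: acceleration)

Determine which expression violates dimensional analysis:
(A)

(A) F = mv: LHS [L M T^-2], RHS [L M T^-1] ✗
(B) F = ma: LHS [L M T^-2], RHS [L M T^-2] ✓

Expression (A) F = mv is dimensionally incorrect.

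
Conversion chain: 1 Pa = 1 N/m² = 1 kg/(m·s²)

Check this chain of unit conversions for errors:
The chain is correct (no errors).

Correct: Pascal is Newton per square meter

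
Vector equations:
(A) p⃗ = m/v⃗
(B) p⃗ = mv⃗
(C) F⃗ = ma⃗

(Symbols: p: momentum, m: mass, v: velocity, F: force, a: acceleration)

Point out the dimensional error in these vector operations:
(A) p⃗ = m/v⃗

(A) p⃗ = m/v⃗: LHS [L M T^-1], RHS [L^-1 M T] ✗ — momentum is mass times velocity; should be mv⃗ (and division by a vector is undefined)
(B) p⃗ = mv⃗: LHS [L M T^-1], RHS [L M T^-1] ✓ — mass (scalar) times velocity (vector)
(C) F⃗ = ma⃗: LHS [L M T^-2], RHS [L M T^-2] ✓ — Force and acceleration are vectors, mass is a scalar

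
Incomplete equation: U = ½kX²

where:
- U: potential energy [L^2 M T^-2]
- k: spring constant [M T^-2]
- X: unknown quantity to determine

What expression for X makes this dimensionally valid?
X = x (displacement), dimensions [L]

U has dimensions [L^2 M T^-2]; the rest of the RHS (½k) has dimensions [M T^-2].
So X² must have dimensions [L^2], i.e. X has dimensions [L] — X = x (displacement).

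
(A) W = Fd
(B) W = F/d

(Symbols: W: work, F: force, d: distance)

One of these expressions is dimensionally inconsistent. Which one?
(B)

(A) W = Fd: LHS [L^2 M T^-2], RHS [L^2 M T^-2] ✓
(B) W = F/d: LHS [L^2 M T^-2], RHS [M T^-2] ✗

Expression (B) W = F/d is dimensionally incorrect.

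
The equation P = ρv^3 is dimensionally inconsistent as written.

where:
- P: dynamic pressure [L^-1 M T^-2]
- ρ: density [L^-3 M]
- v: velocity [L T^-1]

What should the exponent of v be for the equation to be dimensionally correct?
The exponent of v should be 2: P = ρv^2

The LHS P has dimensions [L^-1 M T^-2]; v has dimensions [L T^-1].
As written, the RHS ρv^3 (exponent 3 on v) has dimensions [M T^-3], which does not match.
With exponent 2, the RHS ρv^2 has dimensions [L^-1 M T^-2], matching the LHS.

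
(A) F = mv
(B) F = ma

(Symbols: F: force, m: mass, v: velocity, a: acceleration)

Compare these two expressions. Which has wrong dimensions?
(A)

(A) F = mv: LHS [L M T^-2], RHS [L M T^-1] ✗
(B) F = ma: LHS [L M T^-2], RHS [L M T^-2] ✓

Expression (A) F = mv is dimensionally incorrect.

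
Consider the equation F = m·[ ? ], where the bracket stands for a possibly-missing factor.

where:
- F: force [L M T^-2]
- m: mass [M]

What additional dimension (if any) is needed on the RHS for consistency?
[L T^-2] — acceleration (e.g. a)

F has dimensions [L M T^-2]; m has dimensions [M].
The bracketed factor must supply [L M T^-2] / [M] = [L T^-2].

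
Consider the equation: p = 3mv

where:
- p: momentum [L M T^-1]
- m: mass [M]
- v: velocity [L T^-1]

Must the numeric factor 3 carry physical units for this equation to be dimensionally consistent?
No

p has dimensions [L M T^-1] and mv already has dimensions [L M T^-1], so the equation balances without 3 contributing any dimensions. 3 is a pure (dimensionless) number; changing or removing it would not affect dimensional consistency.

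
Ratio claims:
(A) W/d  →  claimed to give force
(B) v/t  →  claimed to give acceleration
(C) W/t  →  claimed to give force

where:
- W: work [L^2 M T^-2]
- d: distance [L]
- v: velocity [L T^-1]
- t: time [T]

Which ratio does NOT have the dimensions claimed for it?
(C) W/t does not give force

(A) W/d: [L M T^-2] = force [L M T^-2] ✓
(B) v/t: [L T^-2] = acceleration [L T^-2] ✓
(C) W/t: [L^2 M T^-3] ≠ force [L M T^-2] ✗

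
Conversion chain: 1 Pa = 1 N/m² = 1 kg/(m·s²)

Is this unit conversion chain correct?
The chain is correct (no errors).

Correct: Pascal is Newton per square meter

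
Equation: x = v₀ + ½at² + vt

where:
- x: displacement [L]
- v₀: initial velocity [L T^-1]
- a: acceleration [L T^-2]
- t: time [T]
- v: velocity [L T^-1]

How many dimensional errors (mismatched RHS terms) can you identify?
1

LHS x: [L]
- v₀: [L T^-1] ✗
- ½at²: [L] ✓
- vt: [L] ✓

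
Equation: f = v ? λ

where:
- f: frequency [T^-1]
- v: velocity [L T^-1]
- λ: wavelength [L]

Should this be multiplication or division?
division (÷): f = v ÷ λ

f [T^-1]; v [L T^-1]; λ [L].
v × λ → [L^2 T^-1] ✗
v ÷ λ → [T^-1] ✓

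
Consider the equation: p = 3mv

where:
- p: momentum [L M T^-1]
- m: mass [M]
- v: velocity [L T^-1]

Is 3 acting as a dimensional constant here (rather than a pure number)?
No

p has dimensions [L M T^-1] and mv already has dimensions [L M T^-1], so the equation balances without 3 contributing any dimensions. 3 is a pure (dimensionless) number; changing or removing it would not affect dimensional consistency.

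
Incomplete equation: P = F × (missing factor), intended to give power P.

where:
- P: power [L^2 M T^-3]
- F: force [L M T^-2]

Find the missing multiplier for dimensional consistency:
v (velocity), dimensions [L T^-1]

P has dimensions [L^2 M T^-3] and F has dimensions [L M T^-2].
The missing factor must have dimensions [L^2 M T^-3] / [L M T^-2] = [L T^-1], i.e. velocity (v).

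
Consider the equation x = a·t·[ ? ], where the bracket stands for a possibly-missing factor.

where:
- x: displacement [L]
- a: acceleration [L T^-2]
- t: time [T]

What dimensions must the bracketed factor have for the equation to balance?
[T] — time (e.g. t)

x has dimensions [L]; a·t has dimensions [L T^-1].
The bracketed factor must supply [L] / [L T^-1] = [T].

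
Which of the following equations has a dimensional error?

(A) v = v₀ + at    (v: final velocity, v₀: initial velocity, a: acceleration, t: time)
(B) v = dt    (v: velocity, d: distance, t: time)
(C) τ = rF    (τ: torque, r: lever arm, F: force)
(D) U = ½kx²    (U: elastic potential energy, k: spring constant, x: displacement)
(B) v = dt

The equation (B) v = dt is dimensionally incorrect.

LHS (v): [L T^-1]
RHS (dt): [L T] ✗

The dimensions do not match. The other three equations balance.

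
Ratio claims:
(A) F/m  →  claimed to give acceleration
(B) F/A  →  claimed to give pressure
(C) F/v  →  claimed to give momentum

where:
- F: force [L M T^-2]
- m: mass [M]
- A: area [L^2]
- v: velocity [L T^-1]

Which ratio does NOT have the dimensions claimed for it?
(C) F/v does not give momentum

(A) F/m: [L T^-2] = acceleration [L T^-2] ✓
(B) F/A: [L^-1 M T^-2] = pressure [L^-1 M T^-2] ✓
(C) F/v: [M T^-1] ≠ momentum [L M T^-1] ✗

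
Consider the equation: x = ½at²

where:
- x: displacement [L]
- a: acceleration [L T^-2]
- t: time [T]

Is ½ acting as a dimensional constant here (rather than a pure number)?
No

x has dimensions [L] and at² already has dimensions [L], so the equation balances without ½ contributing any dimensions. ½ is a pure (dimensionless) number; changing or removing it would not affect dimensional consistency.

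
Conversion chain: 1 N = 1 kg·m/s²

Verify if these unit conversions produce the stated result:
The chain is correct (no errors).

Correct: Newton is defined as kg·m/s²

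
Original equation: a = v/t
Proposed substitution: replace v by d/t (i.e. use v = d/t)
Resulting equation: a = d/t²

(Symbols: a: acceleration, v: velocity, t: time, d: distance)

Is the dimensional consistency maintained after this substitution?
Yes

[v] = [L T^-1] and [d/t] = [L T^-1]. These match, so the substitution replaces a quantity by one of the same dimensions and the result a = d/t² has LHS [L T^-2] vs RHS [L T^-2] — still consistent.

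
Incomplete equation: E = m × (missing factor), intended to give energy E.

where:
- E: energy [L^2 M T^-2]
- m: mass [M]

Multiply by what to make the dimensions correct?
v² (velocity squared), dimensions [L^2 T^-2]

E has dimensions [L^2 M T^-2] and m has dimensions [M].
The missing factor must have dimensions [L^2 M T^-2] / [M] = [L^2 T^-2], i.e. velocity squared (v²).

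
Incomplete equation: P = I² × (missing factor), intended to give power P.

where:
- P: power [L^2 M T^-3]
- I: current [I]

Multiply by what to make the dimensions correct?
R (resistance), dimensions [I^-2 L^2 M T^-3]

P has dimensions [L^2 M T^-3] and I² has dimensions [I^2].
The missing factor must have dimensions [L^2 M T^-3] / [I^2] = [I^-2 L^2 M T^-3], i.e. resistance (R).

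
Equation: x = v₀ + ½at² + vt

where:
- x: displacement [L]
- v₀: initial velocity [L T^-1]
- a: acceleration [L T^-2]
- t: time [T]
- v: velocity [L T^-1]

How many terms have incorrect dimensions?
1

LHS x: [L]
- v₀: [L T^-1] ✗
- ½at²: [L] ✓
- vt: [L] ✓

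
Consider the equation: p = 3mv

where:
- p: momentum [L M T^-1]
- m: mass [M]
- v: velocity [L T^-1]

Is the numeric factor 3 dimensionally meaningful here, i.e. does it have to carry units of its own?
No

p has dimensions [L M T^-1] and mv already has dimensions [L M T^-1], so the equation balances without 3 contributing any dimensions. 3 is a pure (dimensionless) number; changing or removing it would not affect dimensional consistency.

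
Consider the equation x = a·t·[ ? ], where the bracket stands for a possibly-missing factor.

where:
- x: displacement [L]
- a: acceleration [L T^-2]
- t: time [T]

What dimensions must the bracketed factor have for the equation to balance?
[T] — time (e.g. t)

x has dimensions [L]; a·t has dimensions [L T^-1].
The bracketed factor must supply [L] / [L T^-1] = [T].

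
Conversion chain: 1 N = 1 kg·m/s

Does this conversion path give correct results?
The chain is incorrect (it contains an error).

Incorrect: Newton is kg·m/s², not kg·m/s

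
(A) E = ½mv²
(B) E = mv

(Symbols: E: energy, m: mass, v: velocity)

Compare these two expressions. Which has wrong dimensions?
(B)

(A) E = ½mv²: LHS [L^2 M T^-2], RHS [L^2 M T^-2] ✓
(B) E = mv: LHS [L^2 M T^-2], RHS [L M T^-1] ✗

Expression (B) E = mv is dimensionally incorrect.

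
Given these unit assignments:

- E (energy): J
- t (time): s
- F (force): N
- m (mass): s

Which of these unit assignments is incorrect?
m

The variable m (mass) should have units kg, not s.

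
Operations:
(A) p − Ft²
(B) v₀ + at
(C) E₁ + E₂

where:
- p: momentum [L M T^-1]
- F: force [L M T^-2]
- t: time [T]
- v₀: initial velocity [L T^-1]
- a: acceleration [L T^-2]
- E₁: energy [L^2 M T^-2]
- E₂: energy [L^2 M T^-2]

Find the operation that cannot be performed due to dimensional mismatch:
(A) p − Ft²

(A) p − Ft²: p [L M T^-1] and Ft² [L M] — different dimensions cannot be added/subtracted ✗
(B) v₀ + at: v₀ [L T^-1] and at [L T^-1] — same dimensions ✓
(C) E₁ + E₂: E₁ [L^2 M T^-2] and E₂ [L^2 M T^-2] — same dimensions ✓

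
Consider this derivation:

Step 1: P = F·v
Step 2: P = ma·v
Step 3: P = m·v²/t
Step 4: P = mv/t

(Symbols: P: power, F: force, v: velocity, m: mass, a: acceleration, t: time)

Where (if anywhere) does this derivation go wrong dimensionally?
Step 4

Step 1: P = F·v → LHS [L^2 M T^-3], RHS [L^2 M T^-3] ✓
Step 2: P = ma·v → LHS [L^2 M T^-3], RHS [L^2 M T^-3] ✓
Step 3: P = m·v²/t → LHS [L^2 M T^-3], RHS [L^2 M T^-3] ✓
Step 4: P = mv/t → LHS [L^2 M T^-3], RHS [L M T^-2] ✗

The first dimensional inconsistency appears in step 4: P = mv/t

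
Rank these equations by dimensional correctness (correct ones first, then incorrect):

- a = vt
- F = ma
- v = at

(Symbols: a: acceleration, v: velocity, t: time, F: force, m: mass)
Dimensionally correct: F = ma, v = at
Dimensionally incorrect: a = vt
Ordered (correct first, then incorrect): F = ma, v = at, a = vt

- a = vt: LHS [L T^-2], RHS [L] → incorrect ✗
- F = ma: LHS [L M T^-2], RHS [L M T^-2] → correct ✓
- v = at: LHS [L T^-1], RHS [L T^-1] → correct ✓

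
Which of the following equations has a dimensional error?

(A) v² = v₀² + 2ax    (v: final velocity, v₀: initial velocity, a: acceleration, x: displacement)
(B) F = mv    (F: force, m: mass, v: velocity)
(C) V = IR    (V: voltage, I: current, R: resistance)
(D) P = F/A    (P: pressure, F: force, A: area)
(B) F = mv

The equation (B) F = mv is dimensionally incorrect.

LHS (F): [L M T^-2]
RHS (mv): [L M T^-1] ✗

The dimensions do not match. The other three equations balance.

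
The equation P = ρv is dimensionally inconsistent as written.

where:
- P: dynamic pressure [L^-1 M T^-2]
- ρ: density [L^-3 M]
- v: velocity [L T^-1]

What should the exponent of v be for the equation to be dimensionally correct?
The exponent of v should be 2: P = ρv^2

The LHS P has dimensions [L^-1 M T^-2]; v has dimensions [L T^-1].
As written, the RHS ρv (exponent 1 on v) has dimensions [L^-2 M T^-1], which does not match.
With exponent 2, the RHS ρv^2 has dimensions [L^-1 M T^-2], matching the LHS.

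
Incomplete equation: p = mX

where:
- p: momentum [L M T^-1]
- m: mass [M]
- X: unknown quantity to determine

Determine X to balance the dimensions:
X = v (velocity), dimensions [L T^-1]

p has dimensions [L M T^-1]; the rest of the RHS (m) has dimensions [M].
So X must have dimensions [L T^-1] — X = v (velocity).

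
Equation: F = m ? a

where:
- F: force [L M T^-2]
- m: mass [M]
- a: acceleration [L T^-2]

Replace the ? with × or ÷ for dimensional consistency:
multiplication (×): F = m × a

F [L M T^-2]; m [M]; a [L T^-2].
m × a → [L M T^-2] ✓
m ÷ a → [L^-1 M T^2] ✗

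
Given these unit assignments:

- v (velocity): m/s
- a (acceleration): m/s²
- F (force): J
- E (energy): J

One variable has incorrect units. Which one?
F

The variable F (force) should have units N, not J.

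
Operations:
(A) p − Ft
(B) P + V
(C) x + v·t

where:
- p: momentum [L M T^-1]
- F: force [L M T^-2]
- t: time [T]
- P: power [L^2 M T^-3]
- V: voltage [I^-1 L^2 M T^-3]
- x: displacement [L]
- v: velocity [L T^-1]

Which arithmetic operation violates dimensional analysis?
(B) P + V

(A) p − Ft: p [L M T^-1] and Ft [L M T^-1] — same dimensions ✓
(B) P + V: P [L^2 M T^-3] and V [I^-1 L^2 M T^-3] — different dimensions cannot be added/subtracted ✗
(C) x + v·t: x [L] and v·t [L] — same dimensions ✓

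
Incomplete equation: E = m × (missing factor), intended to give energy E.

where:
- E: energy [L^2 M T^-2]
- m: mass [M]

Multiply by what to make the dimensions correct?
v² (velocity squared), dimensions [L^2 T^-2]

E has dimensions [L^2 M T^-2] and m has dimensions [M].
The missing factor must have dimensions [L^2 M T^-2] / [M] = [L^2 T^-2], i.e. velocity squared (v²).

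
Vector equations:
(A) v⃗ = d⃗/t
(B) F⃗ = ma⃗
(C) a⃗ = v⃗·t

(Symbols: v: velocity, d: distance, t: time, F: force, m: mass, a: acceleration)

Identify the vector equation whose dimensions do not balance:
(C) a⃗ = v⃗·t

(A) v⃗ = d⃗/t: LHS [L T^-1], RHS [L T^-1] ✓ — displacement (vector) divided by time (scalar)
(B) F⃗ = ma⃗: LHS [L M T^-2], RHS [L M T^-2] ✓ — Force and acceleration are vectors, mass is a scalar
(C) a⃗ = v⃗·t: LHS [L T^-2], RHS [L] ✗ — acceleration is velocity per time; should be v⃗/t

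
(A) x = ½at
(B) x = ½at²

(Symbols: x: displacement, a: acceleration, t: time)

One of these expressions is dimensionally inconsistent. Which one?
(A)

(A) x = ½at: LHS [L], RHS [L T^-1] ✗
(B) x = ½at²: LHS [L], RHS [L] ✓

Expression (A) x = ½at is dimensionally incorrect.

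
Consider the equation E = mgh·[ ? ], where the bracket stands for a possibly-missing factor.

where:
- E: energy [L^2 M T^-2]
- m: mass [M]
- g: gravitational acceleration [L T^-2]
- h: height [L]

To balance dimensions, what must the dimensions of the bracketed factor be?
Nothing is missing — the bracketed factor must be dimensionless.

E has dimensions [L^2 M T^-2] and mgh already has dimensions [L^2 M T^-2], so E = mgh is dimensionally complete.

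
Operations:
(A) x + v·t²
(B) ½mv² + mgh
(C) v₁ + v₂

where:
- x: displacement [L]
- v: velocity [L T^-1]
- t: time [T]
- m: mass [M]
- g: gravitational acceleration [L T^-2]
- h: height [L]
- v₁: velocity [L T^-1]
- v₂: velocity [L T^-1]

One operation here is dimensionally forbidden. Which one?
(A) x + v·t²

(A) x + v·t²: x [L] and v·t² [L T] — different dimensions cannot be added/subtracted ✗
(B) ½mv² + mgh: ½mv² [L^2 M T^-2] and mgh [L^2 M T^-2] — same dimensions ✓
(C) v₁ + v₂: v₁ [L T^-1] and v₂ [L T^-1] — same dimensions ✓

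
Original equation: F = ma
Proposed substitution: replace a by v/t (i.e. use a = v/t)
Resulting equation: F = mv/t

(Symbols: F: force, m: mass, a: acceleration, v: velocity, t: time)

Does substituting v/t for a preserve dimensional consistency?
Yes

[a] = [L T^-2] and [v/t] = [L T^-2]. These match, so the substitution replaces a quantity by one of the same dimensions and the result F = mv/t has LHS [L M T^-2] vs RHS [L M T^-2] — still consistent.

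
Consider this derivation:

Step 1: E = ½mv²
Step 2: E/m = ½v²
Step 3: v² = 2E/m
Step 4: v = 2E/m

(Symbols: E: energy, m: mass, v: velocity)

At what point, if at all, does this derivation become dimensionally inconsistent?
Step 4

Step 1: E = ½mv² → LHS [L^2 M T^-2], RHS [L^2 M T^-2] ✓
Step 2: E/m = ½v² → LHS [L^2 T^-2], RHS [L^2 T^-2] ✓
Step 3: v² = 2E/m → LHS [L^2 T^-2], RHS [L^2 T^-2] ✓
Step 4: v = 2E/m → LHS [L T^-1], RHS [L^2 T^-2] ✗

The first dimensional inconsistency appears in step 4: v = 2E/m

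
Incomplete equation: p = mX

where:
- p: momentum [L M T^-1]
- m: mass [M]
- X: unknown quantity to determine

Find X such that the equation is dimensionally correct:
X = v (velocity), dimensions [L T^-1]

p has dimensions [L M T^-1]; the rest of the RHS (m) has dimensions [M].
So X must have dimensions [L T^-1] — X = v (velocity).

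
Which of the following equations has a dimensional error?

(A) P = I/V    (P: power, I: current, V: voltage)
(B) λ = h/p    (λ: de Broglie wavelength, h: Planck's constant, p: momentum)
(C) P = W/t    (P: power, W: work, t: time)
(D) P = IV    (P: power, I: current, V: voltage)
(A) P = I/V

The equation (A) P = I/V is dimensionally incorrect.

LHS (P): [L^2 M T^-3]
RHS (I/V): [I^2 L^-2 M^-1 T^3] ✗

The dimensions do not match. The other three equations balance.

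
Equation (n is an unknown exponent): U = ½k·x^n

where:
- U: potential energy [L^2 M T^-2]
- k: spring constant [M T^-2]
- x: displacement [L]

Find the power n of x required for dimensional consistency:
n = 2

U has dimensions [L^2 M T^-2]; x has dimensions [L].
The rest of the RHS has dimensions [M T^-2], so x^n must supply [L^2].
With n = 2: ½k·x^2 has dimensions [L^2 M T^-2], matching the LHS ✓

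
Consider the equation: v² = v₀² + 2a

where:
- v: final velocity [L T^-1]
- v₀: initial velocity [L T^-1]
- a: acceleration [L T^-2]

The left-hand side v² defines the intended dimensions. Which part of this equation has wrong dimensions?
The term 2a

Checking each RHS term against the LHS:
- v₀²: [L^2 T^-2] — matches v² [L^2 T^-2] ✓
- 2a: [L T^-2] — does NOT match v² [L^2 T^-2] ✗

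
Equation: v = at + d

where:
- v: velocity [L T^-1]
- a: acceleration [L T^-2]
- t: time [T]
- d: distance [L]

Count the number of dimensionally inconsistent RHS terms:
1

LHS v: [L T^-1]
- at: [L T^-1] ✓
- d: [L] ✗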